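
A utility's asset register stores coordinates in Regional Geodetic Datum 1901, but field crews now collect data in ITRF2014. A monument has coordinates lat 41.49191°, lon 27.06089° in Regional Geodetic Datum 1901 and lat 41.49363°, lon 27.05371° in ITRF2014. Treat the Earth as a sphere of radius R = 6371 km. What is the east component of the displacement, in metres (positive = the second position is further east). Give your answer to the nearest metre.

Δφ = 41.49363° − 41.49191° = +0.00172°; Δλ = 27.05371° − 27.06089° = -0.00718°.
1° along a meridian = πR/180 = 111195 m.
ΔN = Δφ × 111195 = 191.3 m; ΔE = Δλ × 111195 × cos(41.49191°) = -0.00718 × 111195 × 0.749049 = -598.0 m.

ΔE = -598 m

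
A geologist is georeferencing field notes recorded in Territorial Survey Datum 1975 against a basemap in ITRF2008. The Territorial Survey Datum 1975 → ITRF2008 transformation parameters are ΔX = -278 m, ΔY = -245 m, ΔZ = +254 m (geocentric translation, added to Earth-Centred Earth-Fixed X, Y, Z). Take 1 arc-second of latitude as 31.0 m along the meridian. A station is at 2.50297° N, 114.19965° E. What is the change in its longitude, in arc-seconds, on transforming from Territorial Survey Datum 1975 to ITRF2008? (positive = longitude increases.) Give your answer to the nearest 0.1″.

Δλ = 11.4″

sin φ = 0.043671, cos φ = 0.999046, sin λ = 0.912123, cos λ = -0.409917.
East component: ΔE = −sin λ·ΔX + cos λ·ΔY = −(0.912123)(-278) + (-0.409917)(-245) = 354.00 m.
1° of latitude spans 3600 × 31.00 = 111600 m; at latitude φ, 1° of longitude spans that × cos φ = 111493.5 m, so Δλ = 354.00 / 111493.5 × 3600 = 11.430″.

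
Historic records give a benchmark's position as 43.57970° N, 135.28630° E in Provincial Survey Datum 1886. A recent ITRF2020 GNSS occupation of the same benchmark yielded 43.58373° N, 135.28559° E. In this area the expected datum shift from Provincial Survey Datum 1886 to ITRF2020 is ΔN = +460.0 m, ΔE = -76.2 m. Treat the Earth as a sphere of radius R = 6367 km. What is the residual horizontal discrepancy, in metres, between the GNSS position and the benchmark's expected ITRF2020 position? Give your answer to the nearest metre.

Observed coordinate differences: Δφ = +0.00403°, Δλ = -0.00071°.
Converting to metres (1° lat = 111125 m, cos φ = 0.724416): observed ΔN = 447.8 m, observed ΔE = -57.2 m.
Subtracting the expected shift leaves a residual of 447.8 − (460.0) = -12.2 m north and -57.2 − (-76.2) = 19.0 m east.
Residual distance = √((-12.2)² + 19.0²) = 22.6 m.

23 m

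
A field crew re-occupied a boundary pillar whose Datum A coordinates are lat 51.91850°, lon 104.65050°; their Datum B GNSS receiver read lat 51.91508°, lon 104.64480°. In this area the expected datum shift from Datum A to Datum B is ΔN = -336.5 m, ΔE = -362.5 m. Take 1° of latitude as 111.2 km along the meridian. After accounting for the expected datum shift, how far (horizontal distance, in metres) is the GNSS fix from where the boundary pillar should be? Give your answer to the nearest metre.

52 m

Observed coordinate differences: Δφ = -0.00342°, Δλ = -0.00570°.
Converting to metres (1° lat = 111200 m, cos φ = 0.616782): observed ΔN = -380.3 m, observed ΔE = -390.9 m.
Subtracting the expected shift leaves a residual of -380.3 − (-336.5) = -43.8 m north and -390.9 − (-362.5) = -28.4 m east.
Residual distance = √((-43.8)² + (-28.4)²) = 52.2 m.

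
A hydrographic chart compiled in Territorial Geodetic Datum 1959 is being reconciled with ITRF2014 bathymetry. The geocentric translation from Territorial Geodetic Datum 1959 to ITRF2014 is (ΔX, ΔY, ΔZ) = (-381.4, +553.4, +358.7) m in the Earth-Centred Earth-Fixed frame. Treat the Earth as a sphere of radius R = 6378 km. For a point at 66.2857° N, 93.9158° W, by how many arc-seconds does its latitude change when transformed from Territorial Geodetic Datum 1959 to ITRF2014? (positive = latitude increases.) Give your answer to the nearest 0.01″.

sin φ = 0.915562, cos φ = 0.402176, sin λ = -0.997665, cos λ = -0.068290.
North component: ΔN = −sin φ cos λ·ΔX − sin φ sin λ·ΔY + cos φ·ΔZ = −(0.915562)(-0.068290)(-381.4) − (0.915562)(-0.997665)(553.4) + (0.402176)(358.7) = 625.90 m.
1° of latitude spans πR/180 = 111317 m, so Δφ = 625.90 / 111317 × 3600 = 20.242″.

Δφ = 20.24″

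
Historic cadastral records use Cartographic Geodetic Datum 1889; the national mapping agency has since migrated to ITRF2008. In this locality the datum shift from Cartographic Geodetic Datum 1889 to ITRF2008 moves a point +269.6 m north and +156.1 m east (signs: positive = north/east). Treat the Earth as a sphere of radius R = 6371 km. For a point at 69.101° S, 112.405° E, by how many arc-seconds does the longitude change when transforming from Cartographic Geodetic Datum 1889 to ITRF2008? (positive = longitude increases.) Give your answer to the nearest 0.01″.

Δλ = 14.17″

At latitude -69.101°, cos φ = 0.356722.
One radian of longitude at latitude φ spans R cos φ, so Δλ = ΔE / (R cos φ) = 156.1 / (6371000 × 0.356722) = 6.8686e-05 rad = 14.167″.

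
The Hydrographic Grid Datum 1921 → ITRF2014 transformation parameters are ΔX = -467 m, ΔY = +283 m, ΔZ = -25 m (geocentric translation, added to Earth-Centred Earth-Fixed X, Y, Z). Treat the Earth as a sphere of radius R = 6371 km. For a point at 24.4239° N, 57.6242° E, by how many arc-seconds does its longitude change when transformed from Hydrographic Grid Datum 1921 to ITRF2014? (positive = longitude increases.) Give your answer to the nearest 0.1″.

sin φ = 0.413484, cos φ = 0.910511, sin λ = 0.844554, cos λ = 0.535470.
East component: ΔE = −sin λ·ΔX + cos λ·ΔY = −(0.844554)(-467) + (0.535470)(283) = 545.94 m.
1° of latitude spans πR/180 = 111195 m; at latitude φ, 1° of longitude spans that × cos φ = 101244.2 m, so Δλ = 545.94 / 101244.2 × 3600 = 19.412″.

Δλ = 19.4″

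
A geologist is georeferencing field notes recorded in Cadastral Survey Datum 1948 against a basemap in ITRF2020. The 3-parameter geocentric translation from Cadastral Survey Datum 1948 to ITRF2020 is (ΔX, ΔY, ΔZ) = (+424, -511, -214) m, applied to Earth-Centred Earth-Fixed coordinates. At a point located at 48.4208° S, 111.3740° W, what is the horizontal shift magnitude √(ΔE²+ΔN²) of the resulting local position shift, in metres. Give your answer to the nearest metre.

At φ = -48.4208°, λ = -111.3740°: sin φ = -0.748039, cos φ = 0.663655, sin λ = -0.931221, cos λ = -0.364454.
ΔE = −sin λ·ΔX + cos λ·ΔY = −(-0.931221)·(424) + (-0.364454)·(-511) = 581.07 m.
ΔN = −sin φ cos λ·ΔX − sin φ sin λ·ΔY + cos φ·ΔZ = −(-0.748039)(-0.364454)(424) − (-0.748039)(-0.931221)(-511) + (0.663655)(-214) = 98.34 m.
Horizontal magnitude = √(ΔE² + ΔN²) = √(581.07² + 98.34²) = 589.34 m.

589 m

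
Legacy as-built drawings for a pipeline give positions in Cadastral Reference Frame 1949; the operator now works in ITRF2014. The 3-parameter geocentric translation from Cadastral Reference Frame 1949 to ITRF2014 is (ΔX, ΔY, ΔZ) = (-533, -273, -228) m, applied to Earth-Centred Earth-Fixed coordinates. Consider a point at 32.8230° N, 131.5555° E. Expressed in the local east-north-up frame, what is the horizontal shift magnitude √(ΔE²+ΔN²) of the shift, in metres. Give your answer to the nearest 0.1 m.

The local east axis at (φ, λ) is (−sin λ, cos λ, 0), so ΔE = −sin(131.5555°)·(-533) + cos(131.5555°)·(-273) = 579.94 m.
The local north axis is (−sin φ cos λ, −sin φ sin λ, cos φ), giving ΔN = -191.647 + 110.734 − 191.600 = -272.51 m.
Horizontal magnitude = √(ΔE² + ΔN²) = √(579.94² + (-272.51)²) = 640.78 m.

640.8 m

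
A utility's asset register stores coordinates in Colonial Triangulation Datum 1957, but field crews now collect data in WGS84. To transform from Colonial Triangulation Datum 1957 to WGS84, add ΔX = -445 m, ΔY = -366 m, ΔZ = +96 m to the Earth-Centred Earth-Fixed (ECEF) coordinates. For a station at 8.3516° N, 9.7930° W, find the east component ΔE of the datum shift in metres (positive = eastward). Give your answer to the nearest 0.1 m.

The local east axis at (φ, λ) is (−sin λ, cos λ, 0), so ΔE = −sin(-9.7930°)·(-445) + cos(-9.7930°)·(-366) = -436.36 m.

ΔE = -436.4 m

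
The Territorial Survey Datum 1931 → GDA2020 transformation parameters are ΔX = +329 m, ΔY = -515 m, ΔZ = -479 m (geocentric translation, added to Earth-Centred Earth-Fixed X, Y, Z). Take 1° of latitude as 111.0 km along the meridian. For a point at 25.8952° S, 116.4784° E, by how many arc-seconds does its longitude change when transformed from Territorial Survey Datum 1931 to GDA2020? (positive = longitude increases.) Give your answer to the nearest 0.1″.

sin φ = -0.436726, cos φ = 0.899594, sin λ = 0.895103, cos λ = -0.445860.
East component: ΔE = −sin λ·ΔX + cos λ·ΔY = −(0.895103)(329) + (-0.445860)(-515) = -64.87 m.
1° of latitude spans 111000 m; at latitude φ, 1° of longitude spans that × cos φ = 99855.0 m, so Δλ = -64.87 / 99855.0 × 3600 = -2.339″.

Δλ = -2.3″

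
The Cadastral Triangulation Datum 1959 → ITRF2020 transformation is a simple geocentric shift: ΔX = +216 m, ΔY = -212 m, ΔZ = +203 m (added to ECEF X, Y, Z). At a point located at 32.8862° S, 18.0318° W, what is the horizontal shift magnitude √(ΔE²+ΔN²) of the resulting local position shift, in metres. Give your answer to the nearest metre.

The local east axis at (φ, λ) is (−sin λ, cos λ, 0), so ΔE = −sin(-18.0318°)·216 + cos(-18.0318°)·(-212) = -134.73 m.
The local north axis is (−sin φ cos λ, −sin φ sin λ, cos φ), giving ΔN = 111.522 + 35.632 + 170.469 = 317.62 m.
Horizontal magnitude = √(ΔE² + ΔN²) = √((-134.73)² + 317.62²) = 345.01 m.

345 m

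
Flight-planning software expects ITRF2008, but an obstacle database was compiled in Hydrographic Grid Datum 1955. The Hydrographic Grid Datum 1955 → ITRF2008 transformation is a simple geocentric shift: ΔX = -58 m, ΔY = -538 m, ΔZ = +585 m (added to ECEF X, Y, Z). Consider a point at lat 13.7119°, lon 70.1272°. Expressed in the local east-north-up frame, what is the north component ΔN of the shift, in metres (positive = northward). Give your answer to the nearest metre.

At φ = 13.7119°, λ = 70.1272°: sin φ = 0.237040, cos φ = 0.971500, sin λ = 0.940450, cos λ = 0.339933.
ΔN = −sin φ cos λ·ΔX − sin φ sin λ·ΔY + cos φ·ΔZ = −(0.237040)(0.339933)(-58) − (0.237040)(0.940450)(-538) + (0.971500)(585) = 692.93 m.

ΔN = 693 m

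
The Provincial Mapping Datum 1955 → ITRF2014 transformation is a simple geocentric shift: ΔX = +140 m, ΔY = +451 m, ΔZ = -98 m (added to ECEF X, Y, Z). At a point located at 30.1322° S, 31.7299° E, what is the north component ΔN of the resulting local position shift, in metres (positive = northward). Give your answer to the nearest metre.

The local north axis is (−sin φ cos λ, −sin φ sin λ, cos φ), giving ΔN = 59.775 + 119.068 − 84.757 = 94.09 m.

ΔN = 94 m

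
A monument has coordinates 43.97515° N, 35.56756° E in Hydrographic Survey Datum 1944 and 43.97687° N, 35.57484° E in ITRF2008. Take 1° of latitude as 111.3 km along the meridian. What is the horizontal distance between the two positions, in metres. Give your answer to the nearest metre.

Δφ = 43.97687° − 43.97515° = +0.00172°; Δλ = 35.57484° − 35.56756° = +0.00728°.
ΔN = Δφ × 111300 = 191.4 m; ΔE = Δλ × 111300 × cos(43.97515°) = +0.00728 × 111300 × 0.719641 = 583.1 m.
Distance = √(ΔE² + ΔN²) = √(583.1² + 191.4²) = 613.7 m.

614 m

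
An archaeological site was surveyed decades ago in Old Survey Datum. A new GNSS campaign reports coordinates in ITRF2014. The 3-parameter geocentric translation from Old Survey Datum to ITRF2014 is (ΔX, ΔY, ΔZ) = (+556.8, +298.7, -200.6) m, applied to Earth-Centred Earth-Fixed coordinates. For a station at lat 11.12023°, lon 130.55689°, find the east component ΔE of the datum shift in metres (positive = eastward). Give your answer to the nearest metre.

ΔE = -617 m

The local east axis at (φ, λ) is (−sin λ, cos λ, 0), so ΔE = −sin(130.55689°)·556.8 + cos(130.55689°)·298.7 = -617.25 m.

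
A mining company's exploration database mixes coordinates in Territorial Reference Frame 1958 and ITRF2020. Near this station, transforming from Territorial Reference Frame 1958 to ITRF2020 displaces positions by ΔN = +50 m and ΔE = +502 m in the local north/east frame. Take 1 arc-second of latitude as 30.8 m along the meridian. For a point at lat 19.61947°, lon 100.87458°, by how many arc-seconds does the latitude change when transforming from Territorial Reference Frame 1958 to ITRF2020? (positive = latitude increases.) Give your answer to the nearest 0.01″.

Δφ = 1.62″

1″ of latitude = 30.80 m, so Δφ = 50.0 / 30.80 = 1.623″.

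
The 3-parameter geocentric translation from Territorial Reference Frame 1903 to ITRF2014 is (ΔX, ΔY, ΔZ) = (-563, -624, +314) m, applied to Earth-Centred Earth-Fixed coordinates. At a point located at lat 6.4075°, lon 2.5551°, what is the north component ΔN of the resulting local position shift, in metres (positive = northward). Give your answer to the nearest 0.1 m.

The local north axis is (−sin φ cos λ, −sin φ sin λ, cos φ), giving ΔN = 62.768 + 3.104 + 312.039 = 377.91 m.

ΔN = 377.9 m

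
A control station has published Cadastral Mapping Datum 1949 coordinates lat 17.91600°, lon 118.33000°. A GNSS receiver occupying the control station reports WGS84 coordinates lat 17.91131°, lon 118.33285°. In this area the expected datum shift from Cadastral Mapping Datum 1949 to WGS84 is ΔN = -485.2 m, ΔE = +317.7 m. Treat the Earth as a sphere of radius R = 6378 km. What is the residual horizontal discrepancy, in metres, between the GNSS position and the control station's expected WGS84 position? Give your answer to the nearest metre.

40 m

Observed coordinate differences: Δφ = -0.00469°, Δλ = +0.00285°.
Converting to metres (1° lat = 111317 m, cos φ = 0.951509): observed ΔN = -522.1 m, observed ΔE = 301.9 m.
Subtracting the expected shift leaves a residual of -522.1 − (-485.2) = -36.9 m north and 301.9 − (317.7) = -15.8 m east.
Residual distance = √((-36.9)² + (-15.8)²) = 40.1 m.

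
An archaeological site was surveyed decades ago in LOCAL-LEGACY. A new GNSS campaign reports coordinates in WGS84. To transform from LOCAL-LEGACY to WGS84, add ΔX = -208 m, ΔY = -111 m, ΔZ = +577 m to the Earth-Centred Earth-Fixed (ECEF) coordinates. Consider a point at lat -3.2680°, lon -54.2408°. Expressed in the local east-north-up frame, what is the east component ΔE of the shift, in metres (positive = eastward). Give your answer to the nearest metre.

At φ = -3.2680°, λ = -54.2408°: sin φ = -0.057006, cos φ = 0.998374, sin λ = -0.811480, cos λ = 0.584380.
ΔE = −sin λ·ΔX + cos λ·ΔY = −(-0.811480)·(-208) + (0.584380)·(-111) = -233.65 m.

ΔE = -234 m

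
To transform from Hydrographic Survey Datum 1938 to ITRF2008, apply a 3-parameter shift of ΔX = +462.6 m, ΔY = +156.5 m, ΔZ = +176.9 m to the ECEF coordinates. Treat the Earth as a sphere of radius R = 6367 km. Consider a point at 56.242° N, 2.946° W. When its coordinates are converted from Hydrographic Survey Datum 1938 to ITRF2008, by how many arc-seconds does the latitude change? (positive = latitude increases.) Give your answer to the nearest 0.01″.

Δφ = -9.04″

sin φ = 0.831392, cos φ = 0.555686, sin λ = -0.051395, cos λ = 0.998678.
North component: ΔN = −sin φ cos λ·ΔX − sin φ sin λ·ΔY + cos φ·ΔZ = −(0.831392)(0.998678)(462.6) − (0.831392)(-0.051395)(156.5) + (0.555686)(176.9) = -279.11 m.
1° of latitude spans πR/180 = 111125 m, so Δφ = -279.11 / 111125 × 3600 = -9.042″.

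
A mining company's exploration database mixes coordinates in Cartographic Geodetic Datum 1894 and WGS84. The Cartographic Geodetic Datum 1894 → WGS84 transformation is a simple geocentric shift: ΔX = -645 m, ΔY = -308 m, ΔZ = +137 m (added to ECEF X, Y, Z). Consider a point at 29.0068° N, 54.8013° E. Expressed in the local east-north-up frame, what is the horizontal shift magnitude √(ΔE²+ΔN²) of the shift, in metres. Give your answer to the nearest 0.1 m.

548.1 m

The local east axis at (φ, λ) is (−sin λ, cos λ, 0), so ΔE = −sin(54.8013°)·(-645) + cos(54.8013°)·(-308) = 349.53 m.
The local north axis is (−sin φ cos λ, −sin φ sin λ, cos φ), giving ΔN = 180.284 + 122.045 + 119.815 = 422.14 m.
Horizontal magnitude = √(ΔE² + ΔN²) = √(349.53² + 422.14²) = 548.07 m.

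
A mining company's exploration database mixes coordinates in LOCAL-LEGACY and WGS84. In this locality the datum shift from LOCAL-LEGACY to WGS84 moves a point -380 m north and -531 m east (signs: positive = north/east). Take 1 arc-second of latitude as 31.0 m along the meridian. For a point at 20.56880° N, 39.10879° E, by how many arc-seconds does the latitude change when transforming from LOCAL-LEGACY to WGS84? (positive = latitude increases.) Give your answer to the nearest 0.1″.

Δφ = -12.3″

1″ of latitude = 31.00 m, so Δφ = -380.0 / 31.00 = -12.258″.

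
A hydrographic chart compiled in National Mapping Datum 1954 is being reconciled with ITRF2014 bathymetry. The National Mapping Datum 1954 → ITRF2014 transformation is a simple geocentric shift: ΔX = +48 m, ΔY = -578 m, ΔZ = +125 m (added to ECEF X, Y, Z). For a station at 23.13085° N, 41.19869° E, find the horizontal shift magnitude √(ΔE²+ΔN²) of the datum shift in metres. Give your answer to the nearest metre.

At φ = 23.13085°, λ = 41.19869°: sin φ = 0.392832, cos φ = 0.919610, sin λ = 0.658672, cos λ = 0.752430.
ΔE = −sin λ·ΔX + cos λ·ΔY = −(0.658672)·(48) + (0.752430)·(-578) = -466.52 m.
ΔN = −sin φ cos λ·ΔX − sin φ sin λ·ΔY + cos φ·ΔZ = −(0.392832)(0.752430)(48) − (0.392832)(0.658672)(-578) + (0.919610)(125) = 250.32 m.
Horizontal magnitude = √(ΔE² + ΔN²) = √((-466.52)² + 250.32²) = 529.44 m.

529 m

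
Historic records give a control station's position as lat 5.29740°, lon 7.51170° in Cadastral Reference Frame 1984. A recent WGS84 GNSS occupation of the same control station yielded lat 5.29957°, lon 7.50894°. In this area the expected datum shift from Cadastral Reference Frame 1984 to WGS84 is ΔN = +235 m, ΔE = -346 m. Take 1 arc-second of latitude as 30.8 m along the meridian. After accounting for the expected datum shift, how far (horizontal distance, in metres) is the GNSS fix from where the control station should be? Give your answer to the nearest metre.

Observed coordinate differences: Δφ = +0.00217°, Δλ = -0.00276°.
Converting to metres (1° lat = 110880 m, cos φ = 0.995729): observed ΔN = 240.6 m, observed ΔE = -304.7 m.
Subtracting the expected shift leaves a residual of 240.6 − (235) = 5.6 m north and -304.7 − (-346) = 41.3 m east.
Residual distance = √(5.6² + 41.3²) = 41.7 m.

42 m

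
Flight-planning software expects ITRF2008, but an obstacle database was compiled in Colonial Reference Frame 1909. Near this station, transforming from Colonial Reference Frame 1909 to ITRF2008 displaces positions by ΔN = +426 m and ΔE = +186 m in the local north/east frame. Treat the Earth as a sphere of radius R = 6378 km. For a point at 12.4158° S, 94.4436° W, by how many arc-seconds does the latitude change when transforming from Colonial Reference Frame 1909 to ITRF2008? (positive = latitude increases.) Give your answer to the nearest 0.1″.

Δφ = 13.8″

On a sphere of radius R, 1 rad of latitude = R, so Δφ = ΔN / R = 426.0 / 6378000 = 6.6792e-05 rad = 13.777″.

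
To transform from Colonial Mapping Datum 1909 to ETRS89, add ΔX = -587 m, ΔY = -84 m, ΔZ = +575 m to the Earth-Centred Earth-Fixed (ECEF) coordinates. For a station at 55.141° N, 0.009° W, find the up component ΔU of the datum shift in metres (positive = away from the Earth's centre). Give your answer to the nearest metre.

ΔU = 136 m

The local up (radial) axis is (cos φ cos λ, cos φ sin λ, sin φ), giving ΔU = -335.505 + 0.008 + 471.823 = 136.33 m.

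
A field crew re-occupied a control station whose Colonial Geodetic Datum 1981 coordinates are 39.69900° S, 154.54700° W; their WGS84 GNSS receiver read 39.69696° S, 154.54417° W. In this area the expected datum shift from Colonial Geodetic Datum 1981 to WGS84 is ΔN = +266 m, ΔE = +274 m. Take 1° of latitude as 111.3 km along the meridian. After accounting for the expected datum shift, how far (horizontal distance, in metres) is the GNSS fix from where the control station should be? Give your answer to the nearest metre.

50 m

Observed coordinate differences: Δφ = +0.00204°, Δλ = +0.00283°.
Converting to metres (1° lat = 111300 m, cos φ = 0.769411): observed ΔN = 227.1 m, observed ΔE = 242.3 m.
Subtracting the expected shift leaves a residual of 227.1 − (266) = -38.9 m north and 242.3 − (274) = -31.7 m east.
Residual distance = √((-38.9)² + (-31.7)²) = 50.2 m.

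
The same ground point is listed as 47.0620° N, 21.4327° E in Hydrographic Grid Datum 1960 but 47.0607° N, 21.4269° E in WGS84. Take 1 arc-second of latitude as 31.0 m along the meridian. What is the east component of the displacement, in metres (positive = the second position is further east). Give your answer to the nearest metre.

ΔE = -441 m

Δφ = 47.0607° − 47.0620° = -0.0013°; Δλ = 21.4269° − 21.4327° = -0.0058°.
1° of latitude = 3600 × 31.00 = 111600 m.
ΔN = Δφ × 111600 = -145.1 m; ΔE = Δλ × 111600 × cos(47.0620°) = -0.0058 × 111600 × 0.681207 = -440.9 m.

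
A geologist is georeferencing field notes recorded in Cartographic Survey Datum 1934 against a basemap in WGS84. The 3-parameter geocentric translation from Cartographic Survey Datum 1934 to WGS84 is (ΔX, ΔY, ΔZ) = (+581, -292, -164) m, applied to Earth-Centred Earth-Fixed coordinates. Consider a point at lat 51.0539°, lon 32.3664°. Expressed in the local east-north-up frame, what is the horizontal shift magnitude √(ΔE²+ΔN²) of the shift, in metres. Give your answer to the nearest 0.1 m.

665.5 m

The local east axis at (φ, λ) is (−sin λ, cos λ, 0), so ΔE = −sin(32.3664°)·581 + cos(32.3664°)·(-292) = -557.66 m.
The local north axis is (−sin φ cos λ, −sin φ sin λ, cos φ), giving ΔN = -381.665 + 121.573 − 103.089 = -363.18 m.
Horizontal magnitude = √(ΔE² + ΔN²) = √((-557.66)² + (-363.18)²) = 665.50 m.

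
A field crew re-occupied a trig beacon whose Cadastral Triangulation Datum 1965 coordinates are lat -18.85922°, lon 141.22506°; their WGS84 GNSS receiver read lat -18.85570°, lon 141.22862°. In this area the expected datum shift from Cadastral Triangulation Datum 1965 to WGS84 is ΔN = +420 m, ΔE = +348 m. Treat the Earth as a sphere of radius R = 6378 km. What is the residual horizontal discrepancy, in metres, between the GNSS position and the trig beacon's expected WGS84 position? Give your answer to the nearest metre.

39 m

Observed coordinate differences: Δφ = +0.00352°, Δλ = +0.00356°.
Converting to metres (1° lat = 111317 m, cos φ = 0.946316): observed ΔN = 391.8 m, observed ΔE = 375.0 m.
Subtracting the expected shift leaves a residual of 391.8 − (420) = -28.2 m north and 375.0 − (348) = 27.0 m east.
Residual distance = √((-28.2)² + 27.0²) = 39.0 m.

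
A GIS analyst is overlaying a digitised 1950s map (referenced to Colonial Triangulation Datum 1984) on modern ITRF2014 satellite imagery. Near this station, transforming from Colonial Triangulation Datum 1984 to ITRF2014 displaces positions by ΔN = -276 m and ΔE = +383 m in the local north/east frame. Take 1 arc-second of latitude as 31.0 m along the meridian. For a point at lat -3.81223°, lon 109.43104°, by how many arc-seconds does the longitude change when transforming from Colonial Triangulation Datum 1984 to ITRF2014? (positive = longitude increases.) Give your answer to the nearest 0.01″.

Δλ = 12.38″

At latitude -3.81223°, cos φ = 0.997787.
1″ of longitude at this latitude = 31.00 × cos φ = 30.9314 m, so Δλ = 383.0 / 30.9314 = 12.382″.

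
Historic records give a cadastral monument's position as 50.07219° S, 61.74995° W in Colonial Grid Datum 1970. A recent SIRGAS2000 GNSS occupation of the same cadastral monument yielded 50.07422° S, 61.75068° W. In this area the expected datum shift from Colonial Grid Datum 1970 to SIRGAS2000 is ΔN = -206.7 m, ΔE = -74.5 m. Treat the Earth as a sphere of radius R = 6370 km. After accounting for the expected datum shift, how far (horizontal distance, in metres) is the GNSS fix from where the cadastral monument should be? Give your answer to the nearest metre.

29 m

Observed coordinate differences: Δφ = -0.00203°, Δλ = -0.00073°.
Converting to metres (1° lat = 111177 m, cos φ = 0.641822): observed ΔN = -225.7 m, observed ΔE = -52.1 m.
Subtracting the expected shift leaves a residual of -225.7 − (-206.7) = -19.0 m north and -52.1 − (-74.5) = 22.4 m east.
Residual distance = √((-19.0)² + 22.4²) = 29.4 m.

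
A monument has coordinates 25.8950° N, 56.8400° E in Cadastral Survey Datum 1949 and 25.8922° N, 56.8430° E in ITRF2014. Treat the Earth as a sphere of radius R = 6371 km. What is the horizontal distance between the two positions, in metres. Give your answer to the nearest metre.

Δφ = 25.8922° − 25.8950° = -0.0028°; Δλ = 56.8430° − 56.8400° = +0.0030°.
1° along a meridian = πR/180 = 111195 m.
ΔN = Δφ × 111195 = -311.3 m; ΔE = Δλ × 111195 × cos(25.8950°) = +0.0030 × 111195 × 0.899596 = 300.1 m.
Distance = √(ΔE² + ΔN²) = √(300.1² + (-311.3)²) = 432.4 m.

432 m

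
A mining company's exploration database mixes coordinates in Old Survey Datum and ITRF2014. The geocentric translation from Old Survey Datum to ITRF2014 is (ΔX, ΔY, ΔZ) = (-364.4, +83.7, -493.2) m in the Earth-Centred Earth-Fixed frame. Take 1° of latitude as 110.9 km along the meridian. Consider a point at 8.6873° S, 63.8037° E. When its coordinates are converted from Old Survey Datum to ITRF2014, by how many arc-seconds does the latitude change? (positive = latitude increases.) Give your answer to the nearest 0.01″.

sin φ = -0.151042, cos φ = 0.988527, sin λ = 0.897287, cos λ = 0.441448.
North component: ΔN = −sin φ cos λ·ΔX − sin φ sin λ·ΔY + cos φ·ΔZ = −(-0.151042)(0.441448)(-364.4) − (-0.151042)(0.897287)(83.7) + (0.988527)(-493.2) = -500.50 m.
1° of latitude spans 110900 m, so Δφ = -500.50 / 110900 × 3600 = -16.247″.

Δφ = -16.25″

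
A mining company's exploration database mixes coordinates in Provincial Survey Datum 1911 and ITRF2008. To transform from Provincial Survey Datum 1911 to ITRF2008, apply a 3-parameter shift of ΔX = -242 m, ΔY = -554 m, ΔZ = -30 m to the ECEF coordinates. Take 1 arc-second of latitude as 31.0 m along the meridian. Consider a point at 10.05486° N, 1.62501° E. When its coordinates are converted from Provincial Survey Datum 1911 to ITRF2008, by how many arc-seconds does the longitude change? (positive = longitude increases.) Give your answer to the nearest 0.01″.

sin φ = 0.174591, cos φ = 0.984641, sin λ = 0.028358, cos λ = 0.999598.
East component: ΔE = −sin λ·ΔX + cos λ·ΔY = −(0.028358)(-242) + (0.999598)(-554) = -546.91 m.
1° of latitude spans 3600 × 31.00 = 111600 m; at latitude φ, 1° of longitude spans that × cos φ = 109885.9 m, so Δλ = -546.91 / 109885.9 × 3600 = -17.918″.

Δλ = -17.92″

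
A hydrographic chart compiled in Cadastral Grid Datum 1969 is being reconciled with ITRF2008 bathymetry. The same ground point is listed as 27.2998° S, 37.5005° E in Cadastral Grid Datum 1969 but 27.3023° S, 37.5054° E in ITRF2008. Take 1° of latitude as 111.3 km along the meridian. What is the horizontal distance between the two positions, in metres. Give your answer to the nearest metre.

Δφ = -27.3023° − -27.2998° = -0.0025°; Δλ = 37.5054° − 37.5005° = +0.0049°.
ΔN = Δφ × 111300 = -278.2 m; ΔE = Δλ × 111300 × cos(-27.2998°) = +0.0049 × 111300 × 0.888619 = 484.6 m.
Distance = √(ΔE² + ΔN²) = √(484.6² + (-278.2)²) = 558.8 m.

559 m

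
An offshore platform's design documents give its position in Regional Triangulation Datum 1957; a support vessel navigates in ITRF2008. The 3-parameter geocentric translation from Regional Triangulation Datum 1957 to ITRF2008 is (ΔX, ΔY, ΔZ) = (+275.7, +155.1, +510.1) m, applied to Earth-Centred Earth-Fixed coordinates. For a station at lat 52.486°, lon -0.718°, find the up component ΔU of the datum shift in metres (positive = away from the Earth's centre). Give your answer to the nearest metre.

At φ = 52.486°, λ = -0.718°: sin φ = 0.793205, cos φ = 0.608955, sin λ = -0.012531, cos λ = 0.999921.
ΔU = cos φ cos λ·ΔX + cos φ sin λ·ΔY + sin φ·ΔZ = (0.608955)(0.999921)(275.7) + (0.608955)(-0.012531)(155.1) + (0.793205)(510.1) = 571.31 m.

ΔU = 571 m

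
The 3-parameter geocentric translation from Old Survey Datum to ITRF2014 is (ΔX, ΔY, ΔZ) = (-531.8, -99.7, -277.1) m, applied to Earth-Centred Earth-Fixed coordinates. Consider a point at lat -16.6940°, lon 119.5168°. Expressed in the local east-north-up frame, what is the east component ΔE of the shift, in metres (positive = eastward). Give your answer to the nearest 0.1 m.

The local east axis at (φ, λ) is (−sin λ, cos λ, 0), so ΔE = −sin(119.5168°)·(-531.8) + cos(119.5168°)·(-99.7) = 511.90 m.

ΔE = 511.9 m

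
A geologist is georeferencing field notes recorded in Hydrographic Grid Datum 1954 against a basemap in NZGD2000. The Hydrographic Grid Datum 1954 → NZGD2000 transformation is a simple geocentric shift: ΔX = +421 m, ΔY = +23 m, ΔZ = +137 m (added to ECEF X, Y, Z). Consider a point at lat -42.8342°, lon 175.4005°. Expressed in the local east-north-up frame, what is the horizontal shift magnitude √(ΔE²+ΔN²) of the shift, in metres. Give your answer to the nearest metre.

192 m

At φ = -42.8342°, λ = 175.4005°: sin φ = -0.679879, cos φ = 0.733324, sin λ = 0.080190, cos λ = -0.996780.
ΔE = −sin λ·ΔX + cos λ·ΔY = −(0.080190)·(421) + (-0.996780)·(23) = -56.69 m.
ΔN = −sin φ cos λ·ΔX − sin φ sin λ·ΔY + cos φ·ΔZ = −(-0.679879)(-0.996780)(421) − (-0.679879)(0.080190)(23) + (0.733324)(137) = -183.59 m.
Horizontal magnitude = √(ΔE² + ΔN²) = √((-56.69)² + (-183.59)²) = 192.14 m.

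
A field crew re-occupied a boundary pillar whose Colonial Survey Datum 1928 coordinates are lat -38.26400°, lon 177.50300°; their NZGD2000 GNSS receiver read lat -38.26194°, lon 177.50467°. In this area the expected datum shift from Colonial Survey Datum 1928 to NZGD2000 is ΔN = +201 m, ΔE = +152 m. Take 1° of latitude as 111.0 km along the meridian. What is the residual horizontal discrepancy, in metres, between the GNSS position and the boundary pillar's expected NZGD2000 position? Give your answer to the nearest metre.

28 m

Observed coordinate differences: Δφ = +0.00206°, Δλ = +0.00167°.
Converting to metres (1° lat = 111000 m, cos φ = 0.785166): observed ΔN = 228.7 m, observed ΔE = 145.5 m.
Subtracting the expected shift leaves a residual of 228.7 − (201) = 27.7 m north and 145.5 − (152) = -6.5 m east.
Residual distance = √(27.7² + (-6.5)²) = 28.4 m.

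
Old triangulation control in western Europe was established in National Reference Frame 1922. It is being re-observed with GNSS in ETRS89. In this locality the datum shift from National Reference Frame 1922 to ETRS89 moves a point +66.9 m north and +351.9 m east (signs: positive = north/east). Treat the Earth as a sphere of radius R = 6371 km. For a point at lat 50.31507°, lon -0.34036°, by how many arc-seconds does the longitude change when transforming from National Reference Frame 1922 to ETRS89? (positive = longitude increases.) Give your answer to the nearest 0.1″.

At latitude 50.31507°, cos φ = 0.638565.
One radian of longitude at latitude φ spans R cos φ, so Δλ = ΔE / (R cos φ) = 351.9 / (6371000 × 0.638565) = 8.6498e-05 rad = 17.842″.

Δλ = 17.8″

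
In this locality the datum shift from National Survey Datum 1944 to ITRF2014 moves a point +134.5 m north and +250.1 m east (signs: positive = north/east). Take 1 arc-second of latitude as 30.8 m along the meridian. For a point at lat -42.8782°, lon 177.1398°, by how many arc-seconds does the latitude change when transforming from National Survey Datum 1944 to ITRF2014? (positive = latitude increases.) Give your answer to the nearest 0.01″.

1″ of latitude = 30.80 m, so Δφ = 134.5 / 30.80 = 4.367″.

Δφ = 4.37″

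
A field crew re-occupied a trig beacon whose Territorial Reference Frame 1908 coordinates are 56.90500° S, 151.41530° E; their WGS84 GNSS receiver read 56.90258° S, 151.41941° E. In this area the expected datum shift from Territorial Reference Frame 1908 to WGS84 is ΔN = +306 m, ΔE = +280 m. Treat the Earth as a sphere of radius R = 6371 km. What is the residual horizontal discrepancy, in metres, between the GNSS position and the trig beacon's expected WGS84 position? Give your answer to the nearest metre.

48 m

Observed coordinate differences: Δφ = +0.00242°, Δλ = +0.00411°.
Converting to metres (1° lat = 111195 m, cos φ = 0.546029): observed ΔN = 269.1 m, observed ΔE = 249.5 m.
Subtracting the expected shift leaves a residual of 269.1 − (306) = -36.9 m north and 249.5 − (280) = -30.5 m east.
Residual distance = √((-36.9)² + (-30.5)²) = 47.9 m.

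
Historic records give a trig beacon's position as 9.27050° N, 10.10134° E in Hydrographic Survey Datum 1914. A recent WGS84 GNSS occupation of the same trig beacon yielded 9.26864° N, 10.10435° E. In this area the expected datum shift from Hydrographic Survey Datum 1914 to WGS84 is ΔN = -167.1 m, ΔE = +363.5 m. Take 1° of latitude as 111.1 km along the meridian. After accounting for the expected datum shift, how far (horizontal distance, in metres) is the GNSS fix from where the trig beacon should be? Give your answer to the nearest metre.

Observed coordinate differences: Δφ = -0.00186°, Δλ = +0.00301°.
Converting to metres (1° lat = 111100 m, cos φ = 0.986939): observed ΔN = -206.6 m, observed ΔE = 330.0 m.
Subtracting the expected shift leaves a residual of -206.6 − (-167.1) = -39.5 m north and 330.0 − (363.5) = -33.5 m east.
Residual distance = √((-39.5)² + (-33.5)²) = 51.8 m.

52 m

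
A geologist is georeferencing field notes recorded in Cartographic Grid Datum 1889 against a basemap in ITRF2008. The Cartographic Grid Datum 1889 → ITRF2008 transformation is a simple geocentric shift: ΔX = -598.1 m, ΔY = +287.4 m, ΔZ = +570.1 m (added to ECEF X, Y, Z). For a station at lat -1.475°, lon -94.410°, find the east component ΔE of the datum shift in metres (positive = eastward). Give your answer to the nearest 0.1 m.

At φ = -1.475°, λ = -94.410°: sin φ = -0.025741, cos φ = 0.999669, sin λ = -0.997039, cos λ = -0.076893.
ΔE = −sin λ·ΔX + cos λ·ΔY = −(-0.997039)·(-598.1) + (-0.076893)·(287.4) = -618.43 m.

ΔE = -618.4 m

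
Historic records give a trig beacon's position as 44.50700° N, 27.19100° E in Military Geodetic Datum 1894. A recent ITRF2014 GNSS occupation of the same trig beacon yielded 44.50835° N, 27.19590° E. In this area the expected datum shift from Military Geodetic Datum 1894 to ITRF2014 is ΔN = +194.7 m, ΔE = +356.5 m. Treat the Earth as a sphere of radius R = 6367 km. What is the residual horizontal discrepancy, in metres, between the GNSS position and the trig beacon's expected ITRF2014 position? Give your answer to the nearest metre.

Observed coordinate differences: Δφ = +0.00135°, Δλ = +0.00490°.
Converting to metres (1° lat = 111125 m, cos φ = 0.713165): observed ΔN = 150.0 m, observed ΔE = 388.3 m.
Subtracting the expected shift leaves a residual of 150.0 − (194.7) = -44.7 m north and 388.3 − (356.5) = 31.8 m east.
Residual distance = √((-44.7)² + 31.8²) = 54.9 m.

55 m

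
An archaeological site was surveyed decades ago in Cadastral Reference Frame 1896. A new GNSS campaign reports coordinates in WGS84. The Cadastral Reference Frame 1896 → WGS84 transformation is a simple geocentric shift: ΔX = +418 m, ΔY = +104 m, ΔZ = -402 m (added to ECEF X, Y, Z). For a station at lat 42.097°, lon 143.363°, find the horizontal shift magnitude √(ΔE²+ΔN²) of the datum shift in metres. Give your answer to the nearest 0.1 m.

The local east axis at (φ, λ) is (−sin λ, cos λ, 0), so ΔE = −sin(143.363°)·418 + cos(143.363°)·104 = -332.89 m.
The local north axis is (−sin φ cos λ, −sin φ sin λ, cos φ), giving ΔN = 224.859 − 41.605 − 298.288 = -115.03 m.
Horizontal magnitude = √(ΔE² + ΔN²) = √((-332.89)² + (-115.03)²) = 352.21 m.

352.2 m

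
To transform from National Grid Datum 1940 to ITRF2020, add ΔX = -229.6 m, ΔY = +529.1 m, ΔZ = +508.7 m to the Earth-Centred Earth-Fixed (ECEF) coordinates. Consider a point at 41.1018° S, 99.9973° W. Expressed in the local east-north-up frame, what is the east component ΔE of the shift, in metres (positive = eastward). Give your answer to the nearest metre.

At φ = -41.1018°, λ = -99.9973°: sin φ = -0.657399, cos φ = 0.753543, sin λ = -0.984816, cos λ = -0.173602.
ΔE = −sin λ·ΔX + cos λ·ΔY = −(-0.984816)·(-229.6) + (-0.173602)·(529.1) = -317.97 m.

ΔE = -318 m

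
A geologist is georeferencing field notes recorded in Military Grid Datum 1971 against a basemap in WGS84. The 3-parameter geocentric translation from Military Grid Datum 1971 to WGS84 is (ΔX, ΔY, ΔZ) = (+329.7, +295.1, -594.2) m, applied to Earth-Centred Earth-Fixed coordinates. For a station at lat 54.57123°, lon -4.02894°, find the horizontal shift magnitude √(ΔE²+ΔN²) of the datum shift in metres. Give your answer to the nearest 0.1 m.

674.9 m

At φ = 54.57123°, λ = -4.02894°: sin φ = 0.814837, cos φ = 0.579690, sin λ = -0.070260, cos λ = 0.997529.
ΔE = −sin λ·ΔX + cos λ·ΔY = −(-0.070260)·(329.7) + (0.997529)·(295.1) = 317.54 m.
ΔN = −sin φ cos λ·ΔX − sin φ sin λ·ΔY + cos φ·ΔZ = −(0.814837)(0.997529)(329.7) − (0.814837)(-0.070260)(295.1) + (0.579690)(-594.2) = -595.55 m.
Horizontal magnitude = √(ΔE² + ΔN²) = √(317.54² + (-595.55)²) = 674.91 m.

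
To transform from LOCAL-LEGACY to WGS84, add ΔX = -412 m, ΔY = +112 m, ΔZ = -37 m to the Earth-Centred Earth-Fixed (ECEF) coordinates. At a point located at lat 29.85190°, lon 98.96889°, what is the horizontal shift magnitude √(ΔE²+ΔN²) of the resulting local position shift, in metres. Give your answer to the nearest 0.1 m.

The local east axis at (φ, λ) is (−sin λ, cos λ, 0), so ΔE = −sin(98.96889°)·(-412) + cos(98.96889°)·112 = 389.50 m.
The local north axis is (−sin φ cos λ, −sin φ sin λ, cos φ), giving ΔN = -31.971 − 55.067 − 32.091 = -119.13 m.
Horizontal magnitude = √(ΔE² + ΔN²) = √(389.50² + (-119.13)²) = 407.31 m.

407.3 m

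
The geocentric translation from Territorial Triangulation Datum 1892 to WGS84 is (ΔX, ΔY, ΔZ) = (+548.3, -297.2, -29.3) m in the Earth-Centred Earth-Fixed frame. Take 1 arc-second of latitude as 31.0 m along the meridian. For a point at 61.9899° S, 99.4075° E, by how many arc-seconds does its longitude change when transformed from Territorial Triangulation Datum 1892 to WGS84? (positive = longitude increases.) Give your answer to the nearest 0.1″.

sin φ = -0.882865, cos φ = 0.469627, sin λ = 0.986551, cos λ = -0.163455.
East component: ΔE = −sin λ·ΔX + cos λ·ΔY = −(0.986551)(548.3) + (-0.163455)(-297.2) = -492.35 m.
1° of latitude spans 3600 × 31.00 = 111600 m; at latitude φ, 1° of longitude spans that × cos φ = 52410.4 m, so Δλ = -492.35 / 52410.4 × 3600 = -33.819″.

Δλ = -33.8″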